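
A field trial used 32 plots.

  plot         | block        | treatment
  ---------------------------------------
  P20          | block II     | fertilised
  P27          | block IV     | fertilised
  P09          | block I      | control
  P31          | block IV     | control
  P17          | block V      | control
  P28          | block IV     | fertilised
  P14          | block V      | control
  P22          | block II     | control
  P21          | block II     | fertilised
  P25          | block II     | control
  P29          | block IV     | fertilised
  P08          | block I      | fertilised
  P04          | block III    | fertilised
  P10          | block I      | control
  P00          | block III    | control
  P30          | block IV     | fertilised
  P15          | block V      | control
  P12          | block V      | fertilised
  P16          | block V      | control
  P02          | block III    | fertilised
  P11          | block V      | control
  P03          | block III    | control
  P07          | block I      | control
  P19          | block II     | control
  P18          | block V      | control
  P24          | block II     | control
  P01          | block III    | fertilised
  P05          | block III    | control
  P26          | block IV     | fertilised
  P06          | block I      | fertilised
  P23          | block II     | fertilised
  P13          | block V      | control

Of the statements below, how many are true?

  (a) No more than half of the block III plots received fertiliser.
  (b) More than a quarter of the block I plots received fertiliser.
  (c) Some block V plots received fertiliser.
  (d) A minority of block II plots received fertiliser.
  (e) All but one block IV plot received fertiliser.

(a) block III: |A| = 6, |A ∩ B| = 3; needs |A ∩ B| ≤ |A ∖ B| — true.
(b) block I: |A| = 5, |A ∩ B| = 2; needs |A ∩ B| / |A| > 1/4 — true.
(c) block V: |A| = 8, |A ∩ B| = 1; needs A ∩ B ≠ ∅ (|A ∩ B| ≥ 1) — true.
(d) block II: |A| = 7, |A ∩ B| = 3; needs |A ∩ B| < |A ∖ B| — true.
(e) block IV: |A| = 6, |A ∩ B| = 5; needs |A ∖ B| = 1 — true.

5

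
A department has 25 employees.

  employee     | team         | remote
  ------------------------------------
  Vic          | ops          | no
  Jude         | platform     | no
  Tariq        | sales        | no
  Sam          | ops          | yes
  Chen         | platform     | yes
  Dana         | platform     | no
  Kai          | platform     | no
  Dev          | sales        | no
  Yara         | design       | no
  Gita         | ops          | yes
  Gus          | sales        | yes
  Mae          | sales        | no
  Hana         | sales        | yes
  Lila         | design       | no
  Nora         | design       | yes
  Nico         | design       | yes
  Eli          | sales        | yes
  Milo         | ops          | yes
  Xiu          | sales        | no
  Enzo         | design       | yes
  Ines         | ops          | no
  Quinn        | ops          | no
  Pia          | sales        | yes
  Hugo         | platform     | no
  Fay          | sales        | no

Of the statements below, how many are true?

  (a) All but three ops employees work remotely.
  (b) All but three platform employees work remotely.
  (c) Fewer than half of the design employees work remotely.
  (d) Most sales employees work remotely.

(a) ops: |A| = 6, |A ∩ B| = 3; needs |A ∖ B| = 3 — true.
(b) platform: |A| = 5, |A ∩ B| = 1; needs |A ∖ B| = 3 — false.
(c) design: |A| = 5, |A ∩ B| = 3; needs |A ∩ B| < |A ∖ B| — false.
(d) sales: |A| = 9, |A ∩ B| = 4; needs |A ∩ B| > |A ∖ B| — false.

1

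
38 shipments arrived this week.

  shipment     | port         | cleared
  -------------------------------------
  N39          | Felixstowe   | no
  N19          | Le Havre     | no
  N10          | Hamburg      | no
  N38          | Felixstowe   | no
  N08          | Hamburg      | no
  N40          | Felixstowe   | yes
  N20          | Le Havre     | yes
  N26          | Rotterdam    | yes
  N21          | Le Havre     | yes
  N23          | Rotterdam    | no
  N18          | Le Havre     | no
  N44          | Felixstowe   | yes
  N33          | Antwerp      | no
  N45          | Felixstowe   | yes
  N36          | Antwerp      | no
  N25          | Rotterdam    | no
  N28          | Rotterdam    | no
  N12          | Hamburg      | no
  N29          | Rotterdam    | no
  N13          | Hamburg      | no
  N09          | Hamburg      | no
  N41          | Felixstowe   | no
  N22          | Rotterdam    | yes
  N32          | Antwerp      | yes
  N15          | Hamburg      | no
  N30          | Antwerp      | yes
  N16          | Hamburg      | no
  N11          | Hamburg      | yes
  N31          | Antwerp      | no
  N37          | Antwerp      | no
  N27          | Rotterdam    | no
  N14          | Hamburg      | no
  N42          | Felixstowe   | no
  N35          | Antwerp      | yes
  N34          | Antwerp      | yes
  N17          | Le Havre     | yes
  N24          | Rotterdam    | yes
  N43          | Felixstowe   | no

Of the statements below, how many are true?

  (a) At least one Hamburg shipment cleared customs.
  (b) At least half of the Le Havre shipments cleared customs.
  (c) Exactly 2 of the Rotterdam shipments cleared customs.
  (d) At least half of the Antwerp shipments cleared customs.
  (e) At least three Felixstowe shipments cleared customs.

(a) Hamburg: |A| = 9, |A ∩ B| = 1; needs A ∩ B ≠ ∅ (|A ∩ B| ≥ 1) — true.
(b) Le Havre: |A| = 5, |A ∩ B| = 3; needs |A ∩ B| ≥ |A ∖ B| — true.
(c) Rotterdam: |A| = 8, |A ∩ B| = 3; needs |A ∩ B| = 2 — false.
(d) Antwerp: |A| = 8, |A ∩ B| = 4; needs |A ∩ B| ≥ |A ∖ B| — true.
(e) Felixstowe: |A| = 8, |A ∩ B| = 3; needs |A ∩ B| ≥ 3 — true.

4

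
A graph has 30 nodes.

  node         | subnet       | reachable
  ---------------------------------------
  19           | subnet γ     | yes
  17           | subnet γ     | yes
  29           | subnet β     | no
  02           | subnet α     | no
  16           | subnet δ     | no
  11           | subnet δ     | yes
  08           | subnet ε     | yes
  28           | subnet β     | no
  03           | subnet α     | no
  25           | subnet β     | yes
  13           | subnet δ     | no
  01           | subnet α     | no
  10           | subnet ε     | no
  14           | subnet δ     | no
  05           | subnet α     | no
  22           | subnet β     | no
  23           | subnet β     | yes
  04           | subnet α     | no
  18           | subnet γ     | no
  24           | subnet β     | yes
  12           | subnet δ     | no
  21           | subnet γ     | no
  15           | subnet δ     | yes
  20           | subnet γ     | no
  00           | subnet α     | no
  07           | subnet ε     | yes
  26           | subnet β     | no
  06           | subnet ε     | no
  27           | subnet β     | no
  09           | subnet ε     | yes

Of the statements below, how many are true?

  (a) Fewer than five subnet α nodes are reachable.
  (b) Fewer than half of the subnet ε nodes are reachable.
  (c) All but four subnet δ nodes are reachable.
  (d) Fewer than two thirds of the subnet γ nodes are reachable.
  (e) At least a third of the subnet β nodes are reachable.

4

(a) subnet α: |A| = 6, |A ∩ B| = 0; needs |A ∩ B| < 5 — true.
(b) subnet ε: |A| = 5, |A ∩ B| = 3; needs |A ∩ B| < |A ∖ B| — false.
(c) subnet δ: |A| = 6, |A ∩ B| = 2; needs |A ∖ B| = 4 — true.
(d) subnet γ: |A| = 5, |A ∩ B| = 2; needs |A ∩ B| / |A| < 2/3 — true.
(e) subnet β: |A| = 8, |A ∩ B| = 3; needs |A ∩ B| / |A| ≥ 1/3 — true.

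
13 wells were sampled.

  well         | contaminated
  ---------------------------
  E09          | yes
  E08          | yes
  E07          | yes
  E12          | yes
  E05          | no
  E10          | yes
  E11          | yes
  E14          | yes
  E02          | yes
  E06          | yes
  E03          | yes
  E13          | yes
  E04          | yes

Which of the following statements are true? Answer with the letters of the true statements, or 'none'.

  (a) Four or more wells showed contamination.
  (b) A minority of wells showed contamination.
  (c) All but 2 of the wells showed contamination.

(a)

|A| = 13, |A ∩ B| = 12, |A ∖ B| = 1.
(a) |A ∩ B| ≥ 4: holds.
(b) |A ∩ B| < |A ∖ B|: fails.
(c) |A ∖ B| = 2: fails.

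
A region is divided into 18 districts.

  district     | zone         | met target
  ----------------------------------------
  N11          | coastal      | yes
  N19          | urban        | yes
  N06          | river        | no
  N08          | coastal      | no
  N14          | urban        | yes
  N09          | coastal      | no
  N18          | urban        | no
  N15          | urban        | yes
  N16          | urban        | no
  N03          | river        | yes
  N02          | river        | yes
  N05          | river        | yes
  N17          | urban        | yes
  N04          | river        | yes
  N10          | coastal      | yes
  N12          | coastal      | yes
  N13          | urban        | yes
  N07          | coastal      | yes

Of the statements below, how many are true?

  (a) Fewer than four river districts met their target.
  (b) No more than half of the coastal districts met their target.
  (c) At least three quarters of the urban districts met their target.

0

(a) river: |A| = 5, |A ∩ B| = 4; needs |A ∩ B| < 4 — false.
(b) coastal: |A| = 6, |A ∩ B| = 4; needs |A ∩ B| ≤ |A ∖ B| — false.
(c) urban: |A| = 7, |A ∩ B| = 5; needs |A ∩ B| / |A| ≥ 3/4 — false.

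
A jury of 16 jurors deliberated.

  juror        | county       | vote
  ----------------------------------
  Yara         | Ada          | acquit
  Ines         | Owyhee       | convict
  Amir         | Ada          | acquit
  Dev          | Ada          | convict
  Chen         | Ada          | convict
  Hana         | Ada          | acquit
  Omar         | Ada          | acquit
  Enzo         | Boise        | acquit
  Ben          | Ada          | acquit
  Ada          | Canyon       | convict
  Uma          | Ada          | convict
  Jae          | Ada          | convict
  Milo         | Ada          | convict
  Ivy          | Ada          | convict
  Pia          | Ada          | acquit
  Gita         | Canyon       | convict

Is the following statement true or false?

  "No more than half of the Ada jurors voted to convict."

'No more than half of the Ada jurors voted to convict' holds iff |A ∩ B| ≤ |A ∖ B|.
A (the restrictor) = {Yara, Amir, Dev, Chen, Hana, Omar, Ben, Uma, Jae, Milo, Ivy, Pia}, |A| = 12.
A ∩ B = {Dev, Chen, Uma, Jae, Milo, Ivy}, so |A ∩ B| = 6.
A ∖ B = {Yara, Amir, Hana, Omar, Ben, Pia}, so |A ∖ B| = 6.
6 = 6, so the statement is true.

True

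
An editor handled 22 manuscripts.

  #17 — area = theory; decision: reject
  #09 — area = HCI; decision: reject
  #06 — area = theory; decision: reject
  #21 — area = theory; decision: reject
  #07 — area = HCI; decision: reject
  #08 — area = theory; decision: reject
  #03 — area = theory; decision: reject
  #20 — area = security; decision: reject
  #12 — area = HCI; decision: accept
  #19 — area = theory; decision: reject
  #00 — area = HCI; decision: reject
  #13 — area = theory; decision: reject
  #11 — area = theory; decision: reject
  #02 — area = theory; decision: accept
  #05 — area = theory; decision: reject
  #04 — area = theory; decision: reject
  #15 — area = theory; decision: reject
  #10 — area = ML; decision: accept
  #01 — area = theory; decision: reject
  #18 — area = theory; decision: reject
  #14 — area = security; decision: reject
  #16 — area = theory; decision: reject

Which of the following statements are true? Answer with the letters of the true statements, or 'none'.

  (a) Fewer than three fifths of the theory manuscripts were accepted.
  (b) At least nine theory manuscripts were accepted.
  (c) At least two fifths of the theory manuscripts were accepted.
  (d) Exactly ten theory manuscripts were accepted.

(a)

|A| = 15, |A ∩ B| = 1, |A ∖ B| = 14.
(a) |A ∩ B| / |A| < 3/5: holds.
(b) |A ∩ B| ≥ 9: fails.
(c) |A ∩ B| / |A| ≥ 2/5: fails.
(d) |A ∩ B| = 10: fails.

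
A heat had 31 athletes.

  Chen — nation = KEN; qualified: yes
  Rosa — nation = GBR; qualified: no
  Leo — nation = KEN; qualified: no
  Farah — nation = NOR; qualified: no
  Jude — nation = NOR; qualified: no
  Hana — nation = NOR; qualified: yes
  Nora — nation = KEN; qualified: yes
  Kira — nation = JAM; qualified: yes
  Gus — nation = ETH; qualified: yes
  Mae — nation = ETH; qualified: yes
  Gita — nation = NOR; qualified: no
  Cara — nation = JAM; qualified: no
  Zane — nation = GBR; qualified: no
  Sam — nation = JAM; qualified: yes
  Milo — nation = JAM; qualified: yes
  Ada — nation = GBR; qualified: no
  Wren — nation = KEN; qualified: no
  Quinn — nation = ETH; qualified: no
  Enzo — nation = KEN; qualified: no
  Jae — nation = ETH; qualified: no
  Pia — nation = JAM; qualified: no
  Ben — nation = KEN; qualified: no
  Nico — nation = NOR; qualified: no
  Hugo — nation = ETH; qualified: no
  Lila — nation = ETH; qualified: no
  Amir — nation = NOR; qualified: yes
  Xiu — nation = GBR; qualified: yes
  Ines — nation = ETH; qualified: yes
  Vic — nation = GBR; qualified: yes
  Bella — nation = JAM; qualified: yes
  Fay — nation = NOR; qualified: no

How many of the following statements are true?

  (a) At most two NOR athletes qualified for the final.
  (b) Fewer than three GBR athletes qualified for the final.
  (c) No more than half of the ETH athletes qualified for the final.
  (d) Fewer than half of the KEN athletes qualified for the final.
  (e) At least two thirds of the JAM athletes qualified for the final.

5

(a) NOR: |A| = 7, |A ∩ B| = 2; needs |A ∩ B| ≤ 2 — true.
(b) GBR: |A| = 5, |A ∩ B| = 2; needs |A ∩ B| < 3 — true.
(c) ETH: |A| = 7, |A ∩ B| = 3; needs |A ∩ B| ≤ |A ∖ B| — true.
(d) KEN: |A| = 6, |A ∩ B| = 2; needs |A ∩ B| < |A ∖ B| — true.
(e) JAM: |A| = 6, |A ∩ B| = 4; needs |A ∩ B| / |A| ≥ 2/3 — true.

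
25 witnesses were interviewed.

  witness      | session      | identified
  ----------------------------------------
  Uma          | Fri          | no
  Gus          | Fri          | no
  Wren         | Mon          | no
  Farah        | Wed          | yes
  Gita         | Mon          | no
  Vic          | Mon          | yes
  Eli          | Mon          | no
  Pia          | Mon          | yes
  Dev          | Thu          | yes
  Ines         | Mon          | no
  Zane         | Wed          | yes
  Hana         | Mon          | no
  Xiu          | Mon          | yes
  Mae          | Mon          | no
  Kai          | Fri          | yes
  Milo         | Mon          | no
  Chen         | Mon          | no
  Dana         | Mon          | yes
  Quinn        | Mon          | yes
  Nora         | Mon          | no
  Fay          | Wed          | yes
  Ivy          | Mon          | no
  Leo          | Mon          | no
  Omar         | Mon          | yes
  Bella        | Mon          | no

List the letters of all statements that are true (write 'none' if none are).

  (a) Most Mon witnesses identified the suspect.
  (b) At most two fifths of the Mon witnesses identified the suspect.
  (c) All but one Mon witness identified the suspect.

|A| = 18, |A ∩ B| = 6, |A ∖ B| = 12.
(a) |A ∩ B| > |A ∖ B|: fails.
(b) |A ∩ B| / |A| ≤ 2/5: holds.
(c) |A ∖ B| = 1: fails.

(b)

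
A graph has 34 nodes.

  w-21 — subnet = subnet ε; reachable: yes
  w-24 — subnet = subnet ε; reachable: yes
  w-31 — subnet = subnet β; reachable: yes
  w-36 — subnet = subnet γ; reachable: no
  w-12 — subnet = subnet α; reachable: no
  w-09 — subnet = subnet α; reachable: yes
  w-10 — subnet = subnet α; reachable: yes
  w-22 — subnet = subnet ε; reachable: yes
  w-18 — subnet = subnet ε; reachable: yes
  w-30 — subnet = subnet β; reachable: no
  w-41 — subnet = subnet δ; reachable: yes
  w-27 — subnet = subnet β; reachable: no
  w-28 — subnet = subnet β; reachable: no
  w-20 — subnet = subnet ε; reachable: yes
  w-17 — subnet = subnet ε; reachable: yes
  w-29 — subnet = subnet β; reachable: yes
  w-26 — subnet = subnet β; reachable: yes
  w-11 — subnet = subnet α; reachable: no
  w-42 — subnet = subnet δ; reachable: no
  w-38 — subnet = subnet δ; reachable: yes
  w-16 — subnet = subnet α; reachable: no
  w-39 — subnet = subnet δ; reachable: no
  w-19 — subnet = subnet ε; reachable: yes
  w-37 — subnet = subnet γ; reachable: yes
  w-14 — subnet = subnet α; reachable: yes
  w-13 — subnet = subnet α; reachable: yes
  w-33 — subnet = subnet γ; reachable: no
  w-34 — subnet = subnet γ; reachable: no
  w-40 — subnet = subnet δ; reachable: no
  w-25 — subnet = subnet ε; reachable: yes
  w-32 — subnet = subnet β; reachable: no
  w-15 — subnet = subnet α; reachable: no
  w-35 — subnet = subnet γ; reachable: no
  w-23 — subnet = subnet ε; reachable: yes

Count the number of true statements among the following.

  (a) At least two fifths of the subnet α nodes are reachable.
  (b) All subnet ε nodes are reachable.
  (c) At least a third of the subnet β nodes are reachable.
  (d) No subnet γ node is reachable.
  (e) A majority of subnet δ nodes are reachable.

3

(a) subnet α: |A| = 8, |A ∩ B| = 4; needs |A ∩ B| / |A| ≥ 2/5 — true.
(b) subnet ε: |A| = 9, |A ∩ B| = 9; needs A ⊆ B, i.e. every element of A is in B (|A ∖ B| = 0) — true.
(c) subnet β: |A| = 7, |A ∩ B| = 3; needs |A ∩ B| / |A| ≥ 1/3 — true.
(d) subnet γ: |A| = 5, |A ∩ B| = 1; needs A ∩ B = ∅ (|A ∩ B| = 0) — false.
(e) subnet δ: |A| = 5, |A ∩ B| = 2; needs |A ∩ B| > |A ∖ B| — false.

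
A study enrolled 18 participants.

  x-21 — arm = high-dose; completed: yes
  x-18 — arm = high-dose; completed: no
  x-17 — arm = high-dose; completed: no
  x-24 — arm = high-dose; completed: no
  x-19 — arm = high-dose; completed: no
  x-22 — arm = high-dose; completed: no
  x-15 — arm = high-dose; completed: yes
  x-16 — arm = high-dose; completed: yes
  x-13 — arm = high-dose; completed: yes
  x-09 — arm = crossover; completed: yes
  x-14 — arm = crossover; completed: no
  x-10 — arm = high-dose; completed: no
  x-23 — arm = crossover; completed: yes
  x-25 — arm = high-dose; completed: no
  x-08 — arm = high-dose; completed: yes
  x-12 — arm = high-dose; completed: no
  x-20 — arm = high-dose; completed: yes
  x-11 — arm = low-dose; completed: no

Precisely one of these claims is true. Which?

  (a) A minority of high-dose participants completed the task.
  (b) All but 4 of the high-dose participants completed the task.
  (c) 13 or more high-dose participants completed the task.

(a)

|A| = 14, |A ∩ B| = 6, |A ∖ B| = 8.
(a) requires |A ∩ B| < |A ∖ B|: true.
(b) requires |A ∖ B| = 4: false.
(c) requires |A ∩ B| ≥ 13: false.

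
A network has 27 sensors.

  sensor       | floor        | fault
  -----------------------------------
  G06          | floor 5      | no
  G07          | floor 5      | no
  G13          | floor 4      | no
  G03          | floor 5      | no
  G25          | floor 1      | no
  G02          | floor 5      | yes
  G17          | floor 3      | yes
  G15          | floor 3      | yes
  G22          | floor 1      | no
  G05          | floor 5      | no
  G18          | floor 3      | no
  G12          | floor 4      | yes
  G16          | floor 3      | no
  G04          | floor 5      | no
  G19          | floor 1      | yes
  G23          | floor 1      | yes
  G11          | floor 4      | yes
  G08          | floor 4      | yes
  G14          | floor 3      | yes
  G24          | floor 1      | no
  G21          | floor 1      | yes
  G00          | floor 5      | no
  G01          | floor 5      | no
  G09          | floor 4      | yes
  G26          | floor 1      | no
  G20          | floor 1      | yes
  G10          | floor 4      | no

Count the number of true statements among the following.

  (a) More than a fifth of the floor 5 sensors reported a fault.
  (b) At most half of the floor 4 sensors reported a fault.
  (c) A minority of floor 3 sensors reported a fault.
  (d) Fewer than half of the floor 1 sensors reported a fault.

0

(a) floor 5: |A| = 8, |A ∩ B| = 1; needs |A ∩ B| / |A| > 1/5 — false.
(b) floor 4: |A| = 6, |A ∩ B| = 4; needs |A ∩ B| ≤ |A ∖ B| — false.
(c) floor 3: |A| = 5, |A ∩ B| = 3; needs |A ∩ B| < |A ∖ B| — false.
(d) floor 1: |A| = 8, |A ∩ B| = 4; needs |A ∩ B| < |A ∖ B| — false.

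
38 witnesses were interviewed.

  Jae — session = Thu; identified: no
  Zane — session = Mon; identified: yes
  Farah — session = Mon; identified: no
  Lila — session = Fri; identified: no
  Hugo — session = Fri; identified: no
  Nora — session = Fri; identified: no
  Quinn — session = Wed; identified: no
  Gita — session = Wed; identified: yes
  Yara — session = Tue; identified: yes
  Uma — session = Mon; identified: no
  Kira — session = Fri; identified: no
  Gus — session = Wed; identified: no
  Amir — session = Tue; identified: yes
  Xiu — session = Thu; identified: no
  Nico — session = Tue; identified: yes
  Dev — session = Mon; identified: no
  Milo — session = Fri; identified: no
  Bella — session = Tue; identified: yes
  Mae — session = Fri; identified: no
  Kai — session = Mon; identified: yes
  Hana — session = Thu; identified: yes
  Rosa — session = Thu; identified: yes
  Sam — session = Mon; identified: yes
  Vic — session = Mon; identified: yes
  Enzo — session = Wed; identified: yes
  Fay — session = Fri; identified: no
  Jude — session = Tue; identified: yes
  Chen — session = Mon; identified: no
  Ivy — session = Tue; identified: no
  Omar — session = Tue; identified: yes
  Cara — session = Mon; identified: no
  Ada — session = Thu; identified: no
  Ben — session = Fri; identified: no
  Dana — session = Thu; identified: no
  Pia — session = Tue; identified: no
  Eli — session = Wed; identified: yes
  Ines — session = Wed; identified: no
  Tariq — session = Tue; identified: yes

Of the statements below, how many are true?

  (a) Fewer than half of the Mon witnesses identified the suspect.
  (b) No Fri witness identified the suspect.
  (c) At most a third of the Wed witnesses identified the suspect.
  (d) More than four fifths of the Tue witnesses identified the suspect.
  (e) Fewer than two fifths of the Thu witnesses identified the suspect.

(a) Mon: |A| = 9, |A ∩ B| = 4; needs |A ∩ B| < |A ∖ B| — true.
(b) Fri: |A| = 8, |A ∩ B| = 0; needs A ∩ B = ∅ (|A ∩ B| = 0) — true.
(c) Wed: |A| = 6, |A ∩ B| = 3; needs |A ∩ B| / |A| ≤ 1/3 — false.
(d) Tue: |A| = 9, |A ∩ B| = 7; needs |A ∩ B| / |A| > 4/5 — false.
(e) Thu: |A| = 6, |A ∩ B| = 2; needs |A ∩ B| / |A| < 2/5 — true.

3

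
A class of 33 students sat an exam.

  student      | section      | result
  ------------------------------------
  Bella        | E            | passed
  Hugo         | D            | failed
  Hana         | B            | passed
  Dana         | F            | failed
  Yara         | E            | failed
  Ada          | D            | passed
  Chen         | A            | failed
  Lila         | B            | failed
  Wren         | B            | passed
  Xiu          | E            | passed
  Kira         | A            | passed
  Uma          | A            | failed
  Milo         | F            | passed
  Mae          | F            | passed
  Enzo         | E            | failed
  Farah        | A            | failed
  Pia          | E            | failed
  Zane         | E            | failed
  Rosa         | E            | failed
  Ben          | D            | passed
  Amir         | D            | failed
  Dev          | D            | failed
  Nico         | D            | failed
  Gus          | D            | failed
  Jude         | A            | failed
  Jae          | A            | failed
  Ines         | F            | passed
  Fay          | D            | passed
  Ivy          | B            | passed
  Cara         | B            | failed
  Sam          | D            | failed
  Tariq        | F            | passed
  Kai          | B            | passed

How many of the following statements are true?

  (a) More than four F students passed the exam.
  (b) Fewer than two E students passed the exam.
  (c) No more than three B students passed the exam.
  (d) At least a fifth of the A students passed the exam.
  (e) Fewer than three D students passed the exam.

0

(a) F: |A| = 5, |A ∩ B| = 4; needs |A ∩ B| > 4 — false.
(b) E: |A| = 7, |A ∩ B| = 2; needs |A ∩ B| < 2 — false.
(c) B: |A| = 6, |A ∩ B| = 4; needs |A ∩ B| ≤ 3 — false.
(d) A: |A| = 6, |A ∩ B| = 1; needs |A ∩ B| / |A| ≥ 1/5 — false.
(e) D: |A| = 9, |A ∩ B| = 3; needs |A ∩ B| < 3 — false.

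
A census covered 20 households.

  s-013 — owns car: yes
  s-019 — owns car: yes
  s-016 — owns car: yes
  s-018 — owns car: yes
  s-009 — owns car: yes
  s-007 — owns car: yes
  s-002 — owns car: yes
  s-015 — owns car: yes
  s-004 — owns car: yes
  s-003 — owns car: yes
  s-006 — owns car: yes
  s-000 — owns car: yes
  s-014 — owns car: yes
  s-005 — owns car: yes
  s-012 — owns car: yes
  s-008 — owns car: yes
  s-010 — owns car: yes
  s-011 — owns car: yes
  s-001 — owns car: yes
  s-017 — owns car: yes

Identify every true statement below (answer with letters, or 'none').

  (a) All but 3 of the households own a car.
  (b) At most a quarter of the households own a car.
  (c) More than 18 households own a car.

(c)

|A| = 20, |A ∩ B| = 20, |A ∖ B| = 0.
(a) |A ∖ B| = 3: fails.
(b) |A ∩ B| / |A| ≤ 1/4: fails.
(c) |A ∩ B| > 18: holds.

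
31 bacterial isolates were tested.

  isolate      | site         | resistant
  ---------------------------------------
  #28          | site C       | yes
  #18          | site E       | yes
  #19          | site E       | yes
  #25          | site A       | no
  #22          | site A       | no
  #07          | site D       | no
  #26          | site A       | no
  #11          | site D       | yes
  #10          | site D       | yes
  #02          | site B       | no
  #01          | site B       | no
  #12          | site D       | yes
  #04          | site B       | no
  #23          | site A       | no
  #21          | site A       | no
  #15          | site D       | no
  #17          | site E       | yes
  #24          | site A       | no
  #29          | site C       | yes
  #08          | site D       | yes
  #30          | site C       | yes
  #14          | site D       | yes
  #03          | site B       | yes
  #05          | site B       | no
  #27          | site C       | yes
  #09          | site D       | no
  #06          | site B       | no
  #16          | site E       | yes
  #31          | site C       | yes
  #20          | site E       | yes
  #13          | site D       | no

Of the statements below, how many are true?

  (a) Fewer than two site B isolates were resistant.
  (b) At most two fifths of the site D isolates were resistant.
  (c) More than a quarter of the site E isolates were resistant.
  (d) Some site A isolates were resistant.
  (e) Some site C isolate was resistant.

3

(a) site B: |A| = 6, |A ∩ B| = 1; needs |A ∩ B| < 2 — true.
(b) site D: |A| = 9, |A ∩ B| = 5; needs |A ∩ B| / |A| ≤ 2/5 — false.
(c) site E: |A| = 5, |A ∩ B| = 5; needs |A ∩ B| / |A| > 1/4 — true.
(d) site A: |A| = 6, |A ∩ B| = 0; needs A ∩ B ≠ ∅ (|A ∩ B| ≥ 1) — false.
(e) site C: |A| = 5, |A ∩ B| = 5; needs A ∩ B ≠ ∅ (|A ∩ B| ≥ 1) — true.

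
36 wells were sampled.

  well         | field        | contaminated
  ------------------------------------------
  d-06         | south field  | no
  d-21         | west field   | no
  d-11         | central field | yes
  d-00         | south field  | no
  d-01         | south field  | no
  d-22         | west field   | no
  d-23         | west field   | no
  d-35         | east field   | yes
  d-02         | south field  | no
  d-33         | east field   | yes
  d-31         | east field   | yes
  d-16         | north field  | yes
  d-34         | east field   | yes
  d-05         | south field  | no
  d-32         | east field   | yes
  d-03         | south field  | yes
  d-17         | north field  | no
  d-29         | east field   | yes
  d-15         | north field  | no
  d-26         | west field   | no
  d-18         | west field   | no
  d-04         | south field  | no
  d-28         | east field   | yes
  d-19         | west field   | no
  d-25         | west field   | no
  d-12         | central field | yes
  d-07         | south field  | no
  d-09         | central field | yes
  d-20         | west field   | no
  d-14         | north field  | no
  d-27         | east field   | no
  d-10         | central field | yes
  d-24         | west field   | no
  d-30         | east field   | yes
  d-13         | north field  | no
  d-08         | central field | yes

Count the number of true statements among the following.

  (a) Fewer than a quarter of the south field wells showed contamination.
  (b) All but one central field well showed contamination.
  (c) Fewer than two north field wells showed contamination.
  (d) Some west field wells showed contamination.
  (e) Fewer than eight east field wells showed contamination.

2

(a) south field: |A| = 8, |A ∩ B| = 1; needs |A ∩ B| / |A| < 1/4 — true.
(b) central field: |A| = 5, |A ∩ B| = 5; needs |A ∖ B| = 1 — false.
(c) north field: |A| = 5, |A ∩ B| = 1; needs |A ∩ B| < 2 — true.
(d) west field: |A| = 9, |A ∩ B| = 0; needs A ∩ B ≠ ∅ (|A ∩ B| ≥ 1) — false.
(e) east field: |A| = 9, |A ∩ B| = 8; needs |A ∩ B| < 8 — false.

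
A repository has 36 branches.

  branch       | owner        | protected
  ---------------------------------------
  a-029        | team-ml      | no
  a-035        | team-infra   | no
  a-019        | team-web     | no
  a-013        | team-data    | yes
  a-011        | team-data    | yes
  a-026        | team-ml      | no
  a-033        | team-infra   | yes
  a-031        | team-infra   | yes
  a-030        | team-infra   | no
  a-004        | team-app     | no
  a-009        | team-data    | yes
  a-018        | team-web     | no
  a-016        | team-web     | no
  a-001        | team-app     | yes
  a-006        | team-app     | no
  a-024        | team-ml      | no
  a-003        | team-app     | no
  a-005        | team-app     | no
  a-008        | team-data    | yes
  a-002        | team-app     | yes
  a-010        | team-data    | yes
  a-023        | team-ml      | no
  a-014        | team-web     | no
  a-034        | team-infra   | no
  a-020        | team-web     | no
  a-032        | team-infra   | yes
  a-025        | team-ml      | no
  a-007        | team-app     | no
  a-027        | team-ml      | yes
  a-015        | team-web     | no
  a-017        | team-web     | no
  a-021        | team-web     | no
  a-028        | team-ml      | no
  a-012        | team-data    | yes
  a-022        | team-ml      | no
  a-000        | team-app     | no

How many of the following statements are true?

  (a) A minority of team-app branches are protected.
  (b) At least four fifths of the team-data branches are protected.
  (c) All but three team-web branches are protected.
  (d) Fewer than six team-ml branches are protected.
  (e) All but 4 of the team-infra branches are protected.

(a) team-app: |A| = 8, |A ∩ B| = 2; needs |A ∩ B| < |A ∖ B| — true.
(b) team-data: |A| = 6, |A ∩ B| = 6; needs |A ∩ B| / |A| ≥ 4/5 — true.
(c) team-web: |A| = 8, |A ∩ B| = 0; needs |A ∖ B| = 3 — false.
(d) team-ml: |A| = 8, |A ∩ B| = 1; needs |A ∩ B| < 6 — true.
(e) team-infra: |A| = 6, |A ∩ B| = 3; needs |A ∖ B| = 4 — false.

3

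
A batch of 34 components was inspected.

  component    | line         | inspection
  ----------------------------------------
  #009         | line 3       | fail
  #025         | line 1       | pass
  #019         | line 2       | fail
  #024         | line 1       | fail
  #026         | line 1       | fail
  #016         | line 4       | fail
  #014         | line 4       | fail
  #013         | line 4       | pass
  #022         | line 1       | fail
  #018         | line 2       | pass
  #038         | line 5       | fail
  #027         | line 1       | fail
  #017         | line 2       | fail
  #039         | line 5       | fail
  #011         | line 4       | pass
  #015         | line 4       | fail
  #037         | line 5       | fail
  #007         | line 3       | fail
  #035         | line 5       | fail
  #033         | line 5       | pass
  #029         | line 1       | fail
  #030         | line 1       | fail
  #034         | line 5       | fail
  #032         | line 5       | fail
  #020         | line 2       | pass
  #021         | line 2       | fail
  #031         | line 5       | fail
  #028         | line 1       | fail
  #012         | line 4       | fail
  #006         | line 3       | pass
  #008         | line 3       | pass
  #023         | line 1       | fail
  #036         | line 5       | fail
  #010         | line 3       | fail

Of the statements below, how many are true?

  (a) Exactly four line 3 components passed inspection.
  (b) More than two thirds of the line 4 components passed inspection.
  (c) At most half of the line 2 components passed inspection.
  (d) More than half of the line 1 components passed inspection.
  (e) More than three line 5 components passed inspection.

(a) line 3: |A| = 5, |A ∩ B| = 2; needs |A ∩ B| = 4 — false.
(b) line 4: |A| = 6, |A ∩ B| = 2; needs |A ∩ B| / |A| > 2/3 — false.
(c) line 2: |A| = 5, |A ∩ B| = 2; needs |A ∩ B| ≤ |A ∖ B| — true.
(d) line 1: |A| = 9, |A ∩ B| = 1; needs |A ∩ B| > |A ∖ B| — false.
(e) line 5: |A| = 9, |A ∩ B| = 1; needs |A ∩ B| > 3 — false.

1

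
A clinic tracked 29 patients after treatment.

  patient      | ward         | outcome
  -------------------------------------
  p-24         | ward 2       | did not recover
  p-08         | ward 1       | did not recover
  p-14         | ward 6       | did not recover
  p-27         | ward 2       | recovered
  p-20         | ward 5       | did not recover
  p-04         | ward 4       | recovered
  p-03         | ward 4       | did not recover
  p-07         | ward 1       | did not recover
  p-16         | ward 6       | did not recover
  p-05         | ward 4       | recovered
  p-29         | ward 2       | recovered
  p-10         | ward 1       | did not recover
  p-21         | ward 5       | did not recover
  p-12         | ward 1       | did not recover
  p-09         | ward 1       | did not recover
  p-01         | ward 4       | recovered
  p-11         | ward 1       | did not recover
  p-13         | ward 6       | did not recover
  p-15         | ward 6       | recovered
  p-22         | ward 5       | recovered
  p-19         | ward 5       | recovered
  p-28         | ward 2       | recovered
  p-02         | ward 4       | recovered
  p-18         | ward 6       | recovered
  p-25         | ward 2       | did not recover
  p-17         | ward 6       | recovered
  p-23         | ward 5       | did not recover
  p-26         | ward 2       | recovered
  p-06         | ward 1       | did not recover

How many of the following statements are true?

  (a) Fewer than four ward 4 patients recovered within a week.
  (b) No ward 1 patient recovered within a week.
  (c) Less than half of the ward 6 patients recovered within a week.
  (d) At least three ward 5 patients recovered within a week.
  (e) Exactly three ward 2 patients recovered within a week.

(a) ward 4: |A| = 5, |A ∩ B| = 4; needs |A ∩ B| < 4 — false.
(b) ward 1: |A| = 7, |A ∩ B| = 0; needs A ∩ B = ∅ (|A ∩ B| = 0) — true.
(c) ward 6: |A| = 6, |A ∩ B| = 3; needs |A ∩ B| < |A ∖ B| — false.
(d) ward 5: |A| = 5, |A ∩ B| = 2; needs |A ∩ B| ≥ 3 — false.
(e) ward 2: |A| = 6, |A ∩ B| = 4; needs |A ∩ B| = 3 — false.

1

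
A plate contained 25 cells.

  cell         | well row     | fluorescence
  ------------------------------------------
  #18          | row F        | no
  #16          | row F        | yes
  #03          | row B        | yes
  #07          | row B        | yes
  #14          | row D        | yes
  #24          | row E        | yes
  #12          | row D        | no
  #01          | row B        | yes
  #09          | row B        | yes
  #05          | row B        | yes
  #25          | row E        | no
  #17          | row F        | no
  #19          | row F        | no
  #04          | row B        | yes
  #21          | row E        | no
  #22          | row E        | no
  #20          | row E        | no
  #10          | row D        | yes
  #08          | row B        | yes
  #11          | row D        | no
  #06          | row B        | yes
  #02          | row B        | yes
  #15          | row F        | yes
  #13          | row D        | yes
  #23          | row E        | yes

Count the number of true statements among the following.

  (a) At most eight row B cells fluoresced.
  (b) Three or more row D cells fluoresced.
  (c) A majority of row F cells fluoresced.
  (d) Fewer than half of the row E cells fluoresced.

2

(a) row B: |A| = 9, |A ∩ B| = 9; needs |A ∩ B| ≤ 8 — false.
(b) row D: |A| = 5, |A ∩ B| = 3; needs |A ∩ B| ≥ 3 — true.
(c) row F: |A| = 5, |A ∩ B| = 2; needs |A ∩ B| > |A ∖ B| — false.
(d) row E: |A| = 6, |A ∩ B| = 2; needs |A ∩ B| < |A ∖ B| — true.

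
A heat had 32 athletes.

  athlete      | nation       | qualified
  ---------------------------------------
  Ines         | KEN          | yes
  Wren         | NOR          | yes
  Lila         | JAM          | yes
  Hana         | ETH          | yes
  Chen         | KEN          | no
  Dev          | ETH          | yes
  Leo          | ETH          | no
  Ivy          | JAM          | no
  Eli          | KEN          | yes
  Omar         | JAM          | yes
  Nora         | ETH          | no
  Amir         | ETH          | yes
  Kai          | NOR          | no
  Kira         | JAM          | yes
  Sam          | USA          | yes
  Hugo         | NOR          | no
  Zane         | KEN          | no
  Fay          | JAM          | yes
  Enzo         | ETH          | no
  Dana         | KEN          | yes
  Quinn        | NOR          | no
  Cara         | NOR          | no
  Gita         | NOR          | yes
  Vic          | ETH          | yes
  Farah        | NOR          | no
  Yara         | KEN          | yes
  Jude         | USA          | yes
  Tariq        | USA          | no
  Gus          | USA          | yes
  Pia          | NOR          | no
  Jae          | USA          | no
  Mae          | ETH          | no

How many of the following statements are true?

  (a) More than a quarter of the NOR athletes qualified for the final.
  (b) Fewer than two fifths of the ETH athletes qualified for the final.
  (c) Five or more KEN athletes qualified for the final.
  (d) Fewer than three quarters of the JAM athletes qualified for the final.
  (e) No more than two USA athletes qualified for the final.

0

(a) NOR: |A| = 8, |A ∩ B| = 2; needs |A ∩ B| / |A| > 1/4 — false.
(b) ETH: |A| = 8, |A ∩ B| = 4; needs |A ∩ B| / |A| < 2/5 — false.
(c) KEN: |A| = 6, |A ∩ B| = 4; needs |A ∩ B| ≥ 5 — false.
(d) JAM: |A| = 5, |A ∩ B| = 4; needs |A ∩ B| / |A| < 3/4 — false.
(e) USA: |A| = 5, |A ∩ B| = 3; needs |A ∩ B| ≤ 2 — false.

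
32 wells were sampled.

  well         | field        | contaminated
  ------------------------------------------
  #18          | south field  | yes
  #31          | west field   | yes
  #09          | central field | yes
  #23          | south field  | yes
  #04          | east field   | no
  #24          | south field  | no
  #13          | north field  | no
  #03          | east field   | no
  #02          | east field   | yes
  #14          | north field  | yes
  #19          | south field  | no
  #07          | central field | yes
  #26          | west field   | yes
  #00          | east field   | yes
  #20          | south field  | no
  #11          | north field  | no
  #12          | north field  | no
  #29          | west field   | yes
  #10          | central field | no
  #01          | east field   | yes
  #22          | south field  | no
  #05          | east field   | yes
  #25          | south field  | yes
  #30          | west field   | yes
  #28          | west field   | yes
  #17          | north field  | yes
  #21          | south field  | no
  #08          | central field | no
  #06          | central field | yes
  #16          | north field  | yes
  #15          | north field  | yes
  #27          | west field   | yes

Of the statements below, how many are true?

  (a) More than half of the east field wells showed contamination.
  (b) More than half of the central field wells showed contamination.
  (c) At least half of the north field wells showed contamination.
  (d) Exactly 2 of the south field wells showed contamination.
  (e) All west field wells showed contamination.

(a) east field: |A| = 6, |A ∩ B| = 4; needs |A ∩ B| > |A ∖ B| — true.
(b) central field: |A| = 5, |A ∩ B| = 3; needs |A ∩ B| > |A ∖ B| — true.
(c) north field: |A| = 7, |A ∩ B| = 4; needs |A ∩ B| ≥ |A ∖ B| — true.
(d) south field: |A| = 8, |A ∩ B| = 3; needs |A ∩ B| = 2 — false.
(e) west field: |A| = 6, |A ∩ B| = 6; needs A ⊆ B, i.e. every element of A is in B (|A ∖ B| = 0) — true.

4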